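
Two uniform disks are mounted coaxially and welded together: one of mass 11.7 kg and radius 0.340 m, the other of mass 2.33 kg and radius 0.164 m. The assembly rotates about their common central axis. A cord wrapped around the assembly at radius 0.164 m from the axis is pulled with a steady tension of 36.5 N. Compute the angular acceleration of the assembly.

α ≈ 8.46 rad/s²

I = ½M₁R₁² + ½M₂R₂² = ½(11.7)(0.340)² + ½(2.33)(0.164)² = 0.7076 kg·m².
τ = F r = (36.5)(0.164) = 5.986 N·m.
α = τ/I = 5.986/0.7076 = 8.460 rad/s².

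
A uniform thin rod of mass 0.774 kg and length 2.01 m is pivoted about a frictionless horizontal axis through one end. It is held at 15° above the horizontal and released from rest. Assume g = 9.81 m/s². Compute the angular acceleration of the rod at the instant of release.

About the pivot, I = (1/3)ML² = (1/3)(0.774)(2.01)² = 1.042 kg·m².
The weight acts at the center, a distance L/2 = 1.005 m from the pivot; τ = Mg(L/2) cos 15° = 7.371 N·m.
α = τ/I = 7.371/1.042 = 7.071 rad/s².

α ≈ 7.07 rad/s²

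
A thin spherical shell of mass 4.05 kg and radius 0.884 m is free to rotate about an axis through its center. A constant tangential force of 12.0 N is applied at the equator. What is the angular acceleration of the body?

α ≈ 5.03 rad/s²

I = (2/3)MR² = (2/3)(4.05)(0.884)² = 2.110 kg·m².
τ = F R = (12.0)(0.884) = 10.61 N·m.
From τ = Iα: α = 10.61/2.110 = 5.028 rad/s².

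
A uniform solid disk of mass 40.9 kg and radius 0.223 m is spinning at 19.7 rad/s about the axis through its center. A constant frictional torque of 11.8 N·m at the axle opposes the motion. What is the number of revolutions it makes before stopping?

≈ 2.66 revolutions

I = ½MR² = (1/2)(40.9)(0.223)² = 1.017 kg·m².
The net torque has magnitude 11.8 N·m, opposing ω.
|α| = τ/I = 11.80/1.017 = 11.60 rad/s² (deceleration).
ω² = ω₀² − 2|α|θ with ω = 0 ⇒ θ = ω₀²/(2|α|) = 16.72 rad = 2.662 rev.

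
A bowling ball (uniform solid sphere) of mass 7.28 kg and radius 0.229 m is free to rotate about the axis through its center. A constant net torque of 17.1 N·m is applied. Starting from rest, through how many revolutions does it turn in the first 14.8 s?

≈ 1950 revolutions

I = (2/5)MR² = (2/5)(7.28)(0.229)² = 0.1527 kg·m².
α = τ/I = 17.1/0.1527 = 112.0 rad/s².
θ = ½αt² = ½(112.0)(14.8)² = 12260 rad.
Revolutions = θ/(2π) = 1952.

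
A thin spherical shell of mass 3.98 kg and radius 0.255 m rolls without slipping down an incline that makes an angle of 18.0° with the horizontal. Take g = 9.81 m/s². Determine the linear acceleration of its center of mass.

Translation along the incline: Mg sinθ − f = Ma.
Rotation about the center: fR = Iα with I = (2/3)MR². No-slip gives a = αR, so f = (I/R²)a = (2/3)M a.
Substituting: Mg sinθ = (1 + 0.6667)Ma, so a = g sinθ/(1 + 0.6667) = (9.81) sin 18.0° / 1.667 = 1.819 m/s².

a ≈ 1.82 m/s²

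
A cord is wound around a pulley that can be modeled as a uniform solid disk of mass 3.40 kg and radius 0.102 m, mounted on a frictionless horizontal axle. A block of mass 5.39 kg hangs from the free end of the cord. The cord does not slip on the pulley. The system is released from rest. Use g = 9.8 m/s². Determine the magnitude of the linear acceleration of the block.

I = ½MR² = (1/2)(3.40)(0.102)² = 0.01769 kg·m².
Block: mg − T = ma. Pulley: TR = Iα. No-slip: a = αR, so T = (I/R²)a = 1.700·a.
Then mg = (m + 1.700)a, so a = (5.39)(9.8)/(5.39 + 1.700) = 7.450 m/s².

a ≈ 7.45 m/s²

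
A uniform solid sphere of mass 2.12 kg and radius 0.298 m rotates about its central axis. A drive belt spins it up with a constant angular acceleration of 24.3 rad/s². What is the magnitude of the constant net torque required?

I = (2/5)MR² = (2/5)(2.12)(0.298)² = 0.07531 kg·m².
τ = Iα = (0.07531)(24.30) = 1.830 N·m.

τ ≈ 1.83 N·m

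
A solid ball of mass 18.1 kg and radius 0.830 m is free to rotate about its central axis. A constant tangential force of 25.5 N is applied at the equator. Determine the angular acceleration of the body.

I = (2/5)MR² = (2/5)(18.1)(0.830)² = 4.988 kg·m².
τ = F R = (25.5)(0.830) = 21.16 N·m.
From τ = Iα: α = 21.16/4.988 = 4.243 rad/s².

α ≈ 4.24 rad/s²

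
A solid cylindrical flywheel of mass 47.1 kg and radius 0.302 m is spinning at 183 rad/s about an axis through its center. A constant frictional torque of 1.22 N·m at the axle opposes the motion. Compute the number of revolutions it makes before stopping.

≈ 4690 revolutions

I = ½MR² = (1/2)(47.1)(0.302)² = 2.148 kg·m².
The net torque has magnitude 1.22 N·m, opposing ω.
|α| = τ/I = 1.220/2.148 = 0.5680 rad/s² (deceleration).
ω² = ω₀² − 2|α|θ with ω = 0 ⇒ θ = ω₀²/(2|α|) = 29480 rad = 4692 rev.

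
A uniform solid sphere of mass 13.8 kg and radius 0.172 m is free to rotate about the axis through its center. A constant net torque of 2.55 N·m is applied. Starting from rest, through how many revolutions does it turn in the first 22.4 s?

≈ 623 revolutions

I = (2/5)MR² = (2/5)(13.8)(0.172)² = 0.1633 kg·m².
α = τ/I = 2.55/0.1633 = 15.62 rad/s².
θ = ½αt² = ½(15.62)(22.4)² = 3918 rad.
Revolutions = θ/(2π) = 623.5.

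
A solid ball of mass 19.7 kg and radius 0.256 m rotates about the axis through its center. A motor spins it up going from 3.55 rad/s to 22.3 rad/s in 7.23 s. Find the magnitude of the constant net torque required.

I = (2/5)MR² = (2/5)(19.7)(0.256)² = 0.5164 kg·m².
α = Δω/Δt = (22.3 − 3.55)/7.23 = 2.593 rad/s².
τ = Iα = (0.5164)(2.593) = 1.339 N·m.

τ ≈ 1.34 N·m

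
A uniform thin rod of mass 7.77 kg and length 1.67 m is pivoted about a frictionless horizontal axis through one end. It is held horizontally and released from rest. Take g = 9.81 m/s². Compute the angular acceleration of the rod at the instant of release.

α ≈ 8.81 rad/s²

About the pivot, I = (1/3)ML² = (1/3)(7.77)(1.67)² = 7.223 kg·m².
The weight acts at the center, a distance L/2 = 0.8350 m from the pivot; τ = Mg(L/2) = 63.65 N·m.
α = τ/I = 63.65/7.223 = 8.811 rad/s².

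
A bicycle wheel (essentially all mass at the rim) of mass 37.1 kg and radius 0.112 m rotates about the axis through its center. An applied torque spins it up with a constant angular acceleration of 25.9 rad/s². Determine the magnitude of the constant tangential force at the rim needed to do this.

I = MR² = (37.1)(0.112)² = 0.4654 kg·m².
The required torque is τ = Iα = (0.4654)(25.90) = 12.05 N·m.
A tangential force at the rim gives τ = FR, so F = τ/R = 12.05/0.112 = 107.6 N.

F ≈ 108 N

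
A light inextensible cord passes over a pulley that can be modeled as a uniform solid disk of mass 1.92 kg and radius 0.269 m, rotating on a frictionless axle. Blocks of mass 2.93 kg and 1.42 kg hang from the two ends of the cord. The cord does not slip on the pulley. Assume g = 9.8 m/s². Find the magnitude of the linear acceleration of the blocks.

a ≈ 2.79 m/s²

I = ½MR² = (1/2)(1.92)(0.269)² = 0.06947 kg·m².
Heavier block: m₁g − T₁ = m₁a. Lighter block: T₂ − m₂g = m₂a.
Pulley: (T₁ − T₂)R = Iα = I(a/R), so T₁ − T₂ = (I/R²)a = (1/2)M_p a = 0.9600·a.
Adding the three: (m₁ − m₂)g = (m₁ + m₂ + 0.9600)a, so a = (2.93 − 1.42)(9.8)/(2.93 + 1.42 + 0.9600) = 2.787 m/s².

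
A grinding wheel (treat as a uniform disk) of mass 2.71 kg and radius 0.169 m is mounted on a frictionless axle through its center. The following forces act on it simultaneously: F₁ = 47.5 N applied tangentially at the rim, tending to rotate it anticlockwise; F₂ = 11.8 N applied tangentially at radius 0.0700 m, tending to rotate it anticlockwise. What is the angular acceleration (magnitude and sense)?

α ≈ 229 rad/s², anticlockwise

I = ½MR² = (1/2)(2.71)(0.169)² = 0.03870 kg·m².
Taking anticlockwise as positive: τ₁ = +(47.5)(0.169) = +8.027 N·m; τ₂ = +(11.8)(0.0700) = +0.8260 N·m.
Net torque τ = 8.854 N·m.
α = τ/I = 8.854/0.03870 = 228.8 rad/s².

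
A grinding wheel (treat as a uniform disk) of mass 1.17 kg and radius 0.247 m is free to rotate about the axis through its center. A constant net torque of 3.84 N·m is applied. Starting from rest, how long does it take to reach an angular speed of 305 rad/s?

t ≈ 2.83 s

I = ½MR² = (1/2)(1.17)(0.247)² = 0.03569 kg·m².
α = τ/I = 3.84/0.03569 = 107.6 rad/s².
ω = αt ⇒ t = ω/α = 305/107.6 = 2.835 s.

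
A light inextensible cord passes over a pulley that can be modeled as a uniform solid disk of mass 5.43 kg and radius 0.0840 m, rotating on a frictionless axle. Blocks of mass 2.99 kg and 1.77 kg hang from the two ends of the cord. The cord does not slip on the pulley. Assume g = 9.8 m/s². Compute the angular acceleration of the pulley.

I = ½MR² = (1/2)(5.43)(0.0840)² = 0.01916 kg·m².
Heavier block: m₁g − T₁ = m₁a. Lighter block: T₂ − m₂g = m₂a.
Pulley: (T₁ − T₂)R = Iα = I(a/R), so T₁ − T₂ = (I/R²)a = (1/2)M_p a = 2.715·a.
Adding the three: (m₁ − m₂)g = (m₁ + m₂ + 2.715)a, so a = (2.99 − 1.77)(9.8)/(2.99 + 1.77 + 2.715) = 1.599 m/s².
α = a/R = 1.599/0.0840 = 19.04 rad/s².

α ≈ 19.0 rad/s²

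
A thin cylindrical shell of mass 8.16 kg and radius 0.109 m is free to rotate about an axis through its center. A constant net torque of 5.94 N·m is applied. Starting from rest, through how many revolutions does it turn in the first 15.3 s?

I = MR² = (8.16)(0.109)² = 0.09695 kg·m².
α = τ/I = 5.94/0.09695 = 61.27 rad/s².
θ = ½αt² = ½(61.27)(15.3)² = 7171 rad.
Revolutions = θ/(2π) = 1141.

≈ 1140 revolutions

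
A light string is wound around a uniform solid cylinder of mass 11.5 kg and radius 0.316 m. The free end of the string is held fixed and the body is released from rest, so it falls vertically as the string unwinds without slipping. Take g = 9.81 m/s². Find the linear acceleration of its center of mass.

a ≈ 6.54 m/s²

Translation: Mg − T = Ma. Rotation about the center: TR = Iα with I = ½MR².
With a = αR: T = (I/R²)a = (1/2)M a, so Mg = (1 + 0.5000)Ma.
a = g/(1 + 0.5000) = 9.81/1.500 = 6.540 m/s².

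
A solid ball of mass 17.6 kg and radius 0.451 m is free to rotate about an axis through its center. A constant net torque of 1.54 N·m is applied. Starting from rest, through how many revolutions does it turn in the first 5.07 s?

I = (2/5)MR² = (2/5)(17.6)(0.451)² = 1.432 kg·m².
α = τ/I = 1.54/1.432 = 1.075 rad/s².
θ = ½αt² = ½(1.075)(5.07)² = 13.82 rad.
Revolutions = θ/(2π) = 2.200.

≈ 2.20 revolutions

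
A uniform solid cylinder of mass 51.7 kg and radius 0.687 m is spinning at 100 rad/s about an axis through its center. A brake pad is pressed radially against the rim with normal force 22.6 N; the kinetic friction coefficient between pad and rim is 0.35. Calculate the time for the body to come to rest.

t ≈ 225 s

I = ½MR² = (1/2)(51.7)(0.687)² = 12.20 kg·m².
Friction force f = μN = (0.35)(22.6) = 7.910 N at the rim; torque magnitude τ = fR = 5.434 N·m, opposing ω.
|α| = τ/I = 5.434/12.20 = 0.4454 rad/s² (deceleration).
0 = ω₀ − |α|t ⇒ t = ω₀/|α| = 100/0.4454 = 224.5 s.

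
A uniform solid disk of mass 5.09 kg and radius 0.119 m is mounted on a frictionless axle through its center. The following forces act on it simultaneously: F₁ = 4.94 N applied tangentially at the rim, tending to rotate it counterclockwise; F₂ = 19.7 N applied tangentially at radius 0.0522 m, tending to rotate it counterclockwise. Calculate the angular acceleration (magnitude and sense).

I = ½MR² = (1/2)(5.09)(0.119)² = 0.03604 kg·m².
Taking counterclockwise as positive: τ₁ = +(4.94)(0.119) = +0.5879 N·m; τ₂ = +(19.7)(0.0522) = +1.028 N·m.
Net torque τ = 1.616 N·m.
α = τ/I = 1.616/0.03604 = 44.84 rad/s².

α ≈ 44.8 rad/s², counterclockwise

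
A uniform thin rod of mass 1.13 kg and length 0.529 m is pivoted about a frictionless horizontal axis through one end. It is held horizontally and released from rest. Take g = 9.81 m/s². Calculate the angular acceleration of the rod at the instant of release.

About the pivot, I = (1/3)ML² = (1/3)(1.13)(0.529)² = 0.1054 kg·m².
The weight acts at the center, a distance L/2 = 0.2645 m from the pivot; τ = Mg(L/2) = 2.932 N·m.
α = τ/I = 2.932/0.1054 = 27.82 rad/s².
(Equivalently α = (3g/(2L)) = 27.82 rad/s².)

α ≈ 27.8 rad/s²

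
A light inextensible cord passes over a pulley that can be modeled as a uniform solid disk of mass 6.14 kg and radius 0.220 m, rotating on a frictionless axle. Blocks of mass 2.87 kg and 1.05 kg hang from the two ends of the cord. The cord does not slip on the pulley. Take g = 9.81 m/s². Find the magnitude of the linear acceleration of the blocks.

I = ½MR² = (1/2)(6.14)(0.220)² = 0.1486 kg·m².
Heavier block: m₁g − T₁ = m₁a. Lighter block: T₂ − m₂g = m₂a.
Pulley: (T₁ − T₂)R = Iα = I(a/R), so T₁ − T₂ = (I/R²)a = (1/2)M_p a = 3.070·a.
Adding the three: (m₁ − m₂)g = (m₁ + m₂ + 3.070)a, so a = (2.87 − 1.05)(9.81)/(2.87 + 1.05 + 3.070) = 2.554 m/s².

a ≈ 2.55 m/s²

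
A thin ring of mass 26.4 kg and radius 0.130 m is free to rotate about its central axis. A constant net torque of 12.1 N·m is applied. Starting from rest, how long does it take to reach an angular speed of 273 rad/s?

t ≈ 10.1 s

I = MR² = (26.4)(0.130)² = 0.4462 kg·m².
α = τ/I = 12.1/0.4462 = 27.12 rad/s².
ω = αt ⇒ t = ω/α = 273/27.12 = 10.07 s.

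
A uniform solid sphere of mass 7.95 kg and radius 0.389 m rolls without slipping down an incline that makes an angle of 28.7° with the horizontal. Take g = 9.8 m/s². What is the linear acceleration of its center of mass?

Translation along the incline: Mg sinθ − f = Ma.
Rotation about the center: fR = Iα with I = (2/5)MR². No-slip gives a = αR, so f = (I/R²)a = (2/5)M a.
Substituting: Mg sinθ = (1 + 0.4000)Ma, so a = g sinθ/(1 + 0.4000) = (9.8) sin 28.7° / 1.400 = 3.362 m/s².

a ≈ 3.36 m/s²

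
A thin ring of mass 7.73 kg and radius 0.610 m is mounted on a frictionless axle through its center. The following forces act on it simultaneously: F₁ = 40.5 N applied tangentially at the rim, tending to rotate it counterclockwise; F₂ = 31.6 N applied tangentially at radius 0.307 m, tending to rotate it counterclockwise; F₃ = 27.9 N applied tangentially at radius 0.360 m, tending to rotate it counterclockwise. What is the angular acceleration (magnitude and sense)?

α ≈ 15.5 rad/s², counterclockwise

I = MR² = (7.73)(0.610)² = 2.876 kg·m².
Taking counterclockwise as positive: τ₁ = +(40.5)(0.610) = +24.70 N·m; τ₂ = +(31.6)(0.307) = +9.701 N·m; τ₃ = +(27.9)(0.360) = +10.04 N·m.
Net torque τ = 44.45 N·m.
α = τ/I = 44.45/2.876 = 15.45 rad/s².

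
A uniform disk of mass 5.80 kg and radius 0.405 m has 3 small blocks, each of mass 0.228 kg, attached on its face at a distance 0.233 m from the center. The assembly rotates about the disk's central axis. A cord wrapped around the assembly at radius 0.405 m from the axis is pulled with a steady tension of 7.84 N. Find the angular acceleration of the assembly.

α ≈ 6.19 rad/s²

I_disk = ½MR² = ½(5.80)(0.405)² = 0.4757 kg·m².
I_blocks = 3·m·r² = 3(0.228)(0.233)² = 0.03713 kg·m².
Total I = 0.5128 kg·m².
τ = F r = (7.84)(0.405) = 3.175 N·m.
α = τ/I = 3.175/0.5128 = 6.192 rad/s².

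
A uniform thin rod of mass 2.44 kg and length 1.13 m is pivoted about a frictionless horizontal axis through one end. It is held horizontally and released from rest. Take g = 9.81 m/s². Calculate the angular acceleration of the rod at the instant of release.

About the pivot, I = (1/3)ML² = (1/3)(2.44)(1.13)² = 1.039 kg·m².
The weight acts at the center, a distance L/2 = 0.5650 m from the pivot; τ = Mg(L/2) = 13.52 N·m.
α = τ/I = 13.52/1.039 = 13.02 rad/s².

α ≈ 13.0 rad/s²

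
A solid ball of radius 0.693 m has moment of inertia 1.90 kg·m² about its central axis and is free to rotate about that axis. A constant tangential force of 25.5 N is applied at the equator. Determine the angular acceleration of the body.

τ = F R = (25.5)(0.693) = 17.67 N·m.
Newton's second law for rotation, τ = Iα, gives α = τ/I = 17.67/1.900 = 9.301 rad/s².

α ≈ 9.30 rad/s²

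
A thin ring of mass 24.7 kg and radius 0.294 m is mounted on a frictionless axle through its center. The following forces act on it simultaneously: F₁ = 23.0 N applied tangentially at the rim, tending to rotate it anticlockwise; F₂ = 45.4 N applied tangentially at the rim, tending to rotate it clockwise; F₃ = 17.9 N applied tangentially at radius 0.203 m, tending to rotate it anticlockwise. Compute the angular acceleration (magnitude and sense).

α ≈ 1.38 rad/s², clockwise

I = MR² = (24.7)(0.294)² = 2.135 kg·m².
Taking anticlockwise as positive: τ₁ = +(23.0)(0.294) = +6.762 N·m; τ₂ = −(45.4)(0.294) = −13.35 N·m; τ₃ = +(17.9)(0.203) = +3.634 N·m.
Net torque τ = -2.952 N·m.
α = τ/I = -2.952/2.135 = -1.383 rad/s².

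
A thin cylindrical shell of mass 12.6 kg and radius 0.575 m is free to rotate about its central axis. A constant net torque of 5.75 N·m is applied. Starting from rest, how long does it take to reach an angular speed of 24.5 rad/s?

t ≈ 17.8 s

I = MR² = (12.6)(0.575)² = 4.166 kg·m².
α = τ/I = 5.75/4.166 = 1.380 rad/s².
ω = αt ⇒ t = ω/α = 24.5/1.380 = 17.75 s.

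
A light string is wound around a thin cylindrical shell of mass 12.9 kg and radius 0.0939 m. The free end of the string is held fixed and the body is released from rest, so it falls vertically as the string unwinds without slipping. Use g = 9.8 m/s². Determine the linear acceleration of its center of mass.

a ≈ 4.90 m/s²

Translation: Mg − T = Ma. Rotation about the center: TR = Iα with I = MR².
With a = αR: T = (I/R²)a = M a, so Mg = (1 + 1.000)Ma.
a = g/(1 + 1.000) = 9.8/2.000 = 4.900 m/s².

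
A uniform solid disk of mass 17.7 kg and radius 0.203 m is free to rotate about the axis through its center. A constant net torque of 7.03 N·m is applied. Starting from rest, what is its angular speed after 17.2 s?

I = ½MR² = (1/2)(17.7)(0.203)² = 0.3647 kg·m².
α = τ/I = 7.03/0.3647 = 19.28 rad/s².
ω = ω₀ + αt = 0 + (19.28)(17.2) = 331.5 rad/s.

ω ≈ 332 rad/s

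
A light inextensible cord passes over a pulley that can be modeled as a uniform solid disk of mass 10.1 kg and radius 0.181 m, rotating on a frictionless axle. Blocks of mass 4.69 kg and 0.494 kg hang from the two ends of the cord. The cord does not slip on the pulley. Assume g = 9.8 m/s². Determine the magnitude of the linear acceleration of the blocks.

a ≈ 4.02 m/s²

I = ½MR² = (1/2)(10.1)(0.181)² = 0.1654 kg·m².
Heavier block: m₁g − T₁ = m₁a. Lighter block: T₂ − m₂g = m₂a.
Pulley: (T₁ − T₂)R = Iα = I(a/R), so T₁ − T₂ = (I/R²)a = (1/2)M_p a = 5.050·a.
Adding the three: (m₁ − m₂)g = (m₁ + m₂ + 5.050)a, so a = (4.69 − 0.494)(9.8)/(4.69 + 0.494 + 5.050) = 4.018 m/s².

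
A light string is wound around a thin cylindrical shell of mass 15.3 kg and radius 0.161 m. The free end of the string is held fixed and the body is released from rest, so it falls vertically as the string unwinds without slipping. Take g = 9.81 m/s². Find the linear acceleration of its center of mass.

a ≈ 4.91 m/s²

Translation: Mg − T = Ma. Rotation about the center: TR = Iα with I = MR².
With a = αR: T = (I/R²)a = M a, so Mg = (1 + 1.000)Ma.
a = g/(1 + 1.000) = 9.81/2.000 = 4.905 m/s².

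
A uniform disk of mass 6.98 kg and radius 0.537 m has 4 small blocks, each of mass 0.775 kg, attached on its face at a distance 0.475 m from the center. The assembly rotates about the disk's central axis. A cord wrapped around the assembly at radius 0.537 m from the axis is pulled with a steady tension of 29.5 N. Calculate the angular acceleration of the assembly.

α ≈ 9.29 rad/s²

I_disk = ½MR² = ½(6.98)(0.537)² = 1.006 kg·m².
I_blocks = 4·m·r² = 4(0.775)(0.475)² = 0.6994 kg·m².
Total I = 1.706 kg·m².
τ = F r = (29.5)(0.537) = 15.84 N·m.
α = τ/I = 15.84/1.706 = 9.287 rad/s².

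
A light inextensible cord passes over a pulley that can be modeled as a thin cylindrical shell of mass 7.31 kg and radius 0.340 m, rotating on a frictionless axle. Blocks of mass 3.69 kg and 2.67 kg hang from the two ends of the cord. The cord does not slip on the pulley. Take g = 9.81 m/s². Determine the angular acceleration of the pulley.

α ≈ 2.15 rad/s²

I = MR² = (7.31)(0.340)² = 0.8450 kg·m².
Heavier block: m₁g − T₁ = m₁a. Lighter block: T₂ − m₂g = m₂a.
Pulley: (T₁ − T₂)R = Iα = I(a/R), so T₁ − T₂ = (I/R²)a = 1·M_p a = 7.310·a.
Adding the three: (m₁ − m₂)g = (m₁ + m₂ + 7.310)a, so a = (3.69 − 2.67)(9.81)/(3.69 + 2.67 + 7.310) = 0.7320 m/s².
α = a/R = 0.7320/0.340 = 2.153 rad/s².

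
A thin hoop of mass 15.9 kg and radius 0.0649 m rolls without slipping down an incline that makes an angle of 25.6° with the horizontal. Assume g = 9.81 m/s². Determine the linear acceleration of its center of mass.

a ≈ 2.12 m/s²

Translation along the incline: Mg sinθ − f = Ma.
Rotation about the center: fR = Iα with I = MR². No-slip gives a = αR, so f = (I/R²)a = M a.
Substituting: Mg sinθ = (1 + 1.000)Ma, so a = g sinθ/(1 + 1.000) = (9.81) sin 25.6° / 2.000 = 2.119 m/s².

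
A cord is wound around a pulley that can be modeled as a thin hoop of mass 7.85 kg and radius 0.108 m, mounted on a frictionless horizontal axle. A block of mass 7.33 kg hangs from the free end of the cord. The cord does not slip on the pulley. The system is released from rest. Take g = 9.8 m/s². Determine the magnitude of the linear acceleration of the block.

I = MR² = (7.85)(0.108)² = 0.09156 kg·m².
Block: mg − T = ma. Pulley: TR = Iα. No-slip: a = αR, so T = (I/R²)a = 7.850·a.
Then mg = (m + 7.850)a, so a = (7.33)(9.8)/(7.33 + 7.850) = 4.732 m/s².

a ≈ 4.73 m/s²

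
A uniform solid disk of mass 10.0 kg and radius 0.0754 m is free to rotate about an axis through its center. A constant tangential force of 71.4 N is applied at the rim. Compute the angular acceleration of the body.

I = ½MR² = (1/2)(10.0)(0.0754)² = 0.02843 kg·m².
τ = F R = (71.4)(0.0754) = 5.384 N·m.
Newton's second law for rotation, τ = Iα, gives α = τ/I = 5.384/0.02843 = 189.4 rad/s².

α ≈ 189 rad/s²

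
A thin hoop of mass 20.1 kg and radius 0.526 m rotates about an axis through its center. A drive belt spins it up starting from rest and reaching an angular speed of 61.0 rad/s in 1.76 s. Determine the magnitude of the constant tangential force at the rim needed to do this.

I = MR² = (20.1)(0.526)² = 5.561 kg·m².
α = Δω/Δt = (61.0 − 0)/1.76 = 34.66 rad/s².
The required torque is τ = Iα = (5.561)(34.66) = 192.7 N·m.
A tangential force at the rim gives τ = FR, so F = τ/R = 192.7/0.526 = 366.4 N.

F ≈ 366 N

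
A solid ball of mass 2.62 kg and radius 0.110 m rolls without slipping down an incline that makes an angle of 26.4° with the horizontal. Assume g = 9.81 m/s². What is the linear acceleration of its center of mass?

a ≈ 3.12 m/s²

Translation along the incline: Mg sinθ − f = Ma.
Rotation about the center: fR = Iα with I = (2/5)MR². No-slip gives a = αR, so f = (I/R²)a = (2/5)M a.
Substituting: Mg sinθ = (1 + 0.4000)Ma, so a = g sinθ/(1 + 0.4000) = (9.81) sin 26.4° / 1.400 = 3.116 m/s².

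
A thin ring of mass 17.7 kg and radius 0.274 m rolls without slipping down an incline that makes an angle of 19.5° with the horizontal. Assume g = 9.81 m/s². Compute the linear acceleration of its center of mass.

Translation along the incline: Mg sinθ − f = Ma.
Rotation about the center: fR = Iα with I = MR². No-slip gives a = αR, so f = (I/R²)a = M a.
Substituting: Mg sinθ = (1 + 1.000)Ma, so a = g sinθ/(1 + 1.000) = (9.81) sin 19.5° / 2.000 = 1.637 m/s².

a ≈ 1.64 m/s²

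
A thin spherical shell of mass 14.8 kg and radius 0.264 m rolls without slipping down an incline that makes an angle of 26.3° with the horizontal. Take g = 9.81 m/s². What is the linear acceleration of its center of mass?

a ≈ 2.61 m/s²

Translation along the incline: Mg sinθ − f = Ma.
Rotation about the center: fR = Iα with I = (2/3)MR². No-slip gives a = αR, so f = (I/R²)a = (2/3)M a.
Substituting: Mg sinθ = (1 + 0.6667)Ma, so a = g sinθ/(1 + 0.6667) = (9.81) sin 26.3° / 1.667 = 2.608 m/s².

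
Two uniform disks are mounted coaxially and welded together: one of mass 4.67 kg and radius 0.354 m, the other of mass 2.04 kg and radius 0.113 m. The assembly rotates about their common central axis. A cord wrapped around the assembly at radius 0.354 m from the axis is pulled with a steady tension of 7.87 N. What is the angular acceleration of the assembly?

I = ½M₁R₁² + ½M₂R₂² = ½(4.67)(0.354)² + ½(2.04)(0.113)² = 0.3056 kg·m².
τ = F r = (7.87)(0.354) = 2.786 N·m.
α = τ/I = 2.786/0.3056 = 9.115 rad/s².

α ≈ 9.12 rad/s²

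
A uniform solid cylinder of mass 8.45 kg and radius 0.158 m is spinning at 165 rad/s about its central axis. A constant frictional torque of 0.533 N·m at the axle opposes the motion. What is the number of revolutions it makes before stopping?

≈ 429 revolutions

I = ½MR² = (1/2)(8.45)(0.158)² = 0.1055 kg·m².
The net torque has magnitude 0.533 N·m, opposing ω.
|α| = τ/I = 0.5330/0.1055 = 5.053 rad/s² (deceleration).
ω² = ω₀² − 2|α|θ with ω = 0 ⇒ θ = ω₀²/(2|α|) = 2694 rad = 428.7 rev.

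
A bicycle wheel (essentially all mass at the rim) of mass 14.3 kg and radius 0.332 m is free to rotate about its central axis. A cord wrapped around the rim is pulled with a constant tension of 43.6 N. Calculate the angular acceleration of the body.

I = MR² = (14.3)(0.332)² = 1.576 kg·m².
τ = F R = (43.6)(0.332) = 14.48 N·m.
Newton's second law for rotation, τ = Iα, gives α = τ/I = 14.48/1.576 = 9.184 rad/s².

α ≈ 9.18 rad/s²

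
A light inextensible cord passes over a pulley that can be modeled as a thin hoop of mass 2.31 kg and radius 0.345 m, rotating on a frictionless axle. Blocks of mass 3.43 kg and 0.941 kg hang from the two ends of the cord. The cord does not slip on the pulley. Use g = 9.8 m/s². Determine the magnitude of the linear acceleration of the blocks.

a ≈ 3.65 m/s²

I = MR² = (2.31)(0.345)² = 0.2749 kg·m².
Heavier block: m₁g − T₁ = m₁a. Lighter block: T₂ − m₂g = m₂a.
Pulley: (T₁ − T₂)R = Iα = I(a/R), so T₁ − T₂ = (I/R²)a = 1·M_p a = 2.310·a.
Adding the three: (m₁ − m₂)g = (m₁ + m₂ + 2.310)a, so a = (3.43 − 0.941)(9.8)/(3.43 + 0.941 + 2.310) = 3.651 m/s².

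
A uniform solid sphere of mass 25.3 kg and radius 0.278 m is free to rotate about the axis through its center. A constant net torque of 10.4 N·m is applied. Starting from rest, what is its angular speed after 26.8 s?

ω ≈ 356 rad/s

I = (2/5)MR² = (2/5)(25.3)(0.278)² = 0.7821 kg·m².
α = τ/I = 10.4/0.7821 = 13.30 rad/s².
ω = ω₀ + αt = 0 + (13.30)(26.8) = 356.4 rad/s.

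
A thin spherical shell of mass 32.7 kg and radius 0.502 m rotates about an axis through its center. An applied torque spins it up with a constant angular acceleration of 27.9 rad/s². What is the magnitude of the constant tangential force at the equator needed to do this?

I = (2/3)MR² = (2/3)(32.7)(0.502)² = 5.494 kg·m².
The required torque is τ = Iα = (5.494)(27.90) = 153.3 N·m.
A tangential force at the equator gives τ = FR, so F = τ/R = 153.3/0.502 = 305.3 N.

F ≈ 305 N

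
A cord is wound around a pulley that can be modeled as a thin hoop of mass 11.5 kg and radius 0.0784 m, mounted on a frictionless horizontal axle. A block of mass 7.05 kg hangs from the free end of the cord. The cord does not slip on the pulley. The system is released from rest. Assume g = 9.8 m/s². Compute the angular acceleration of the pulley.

I = MR² = (11.5)(0.0784)² = 0.07069 kg·m².
Block: mg − T = ma. Pulley: TR = Iα. No-slip: a = αR, so T = (I/R²)a = 11.50·a.
Then mg = (m + 11.50)a, so a = (7.05)(9.8)/(7.05 + 11.50) = 3.725 m/s².
α = a/R = 3.725/0.0784 = 47.51 rad/s².

α ≈ 47.5 rad/s²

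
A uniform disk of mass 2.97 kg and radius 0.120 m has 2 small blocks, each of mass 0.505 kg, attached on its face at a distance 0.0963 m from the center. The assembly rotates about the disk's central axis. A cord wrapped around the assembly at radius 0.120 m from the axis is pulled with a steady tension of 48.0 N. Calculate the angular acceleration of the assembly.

I_disk = ½MR² = ½(2.97)(0.120)² = 0.02138 kg·m².
I_blocks = 2·m·r² = 2(0.505)(0.0963)² = 0.009366 kg·m².
Total I = 0.03075 kg·m².
τ = F r = (48.0)(0.120) = 5.760 N·m.
α = τ/I = 5.760/0.03075 = 187.3 rad/s².

α ≈ 187 rad/s²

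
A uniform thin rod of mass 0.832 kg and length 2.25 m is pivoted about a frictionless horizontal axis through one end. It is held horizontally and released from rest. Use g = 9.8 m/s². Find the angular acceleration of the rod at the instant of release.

About the pivot, I = (1/3)ML² = (1/3)(0.832)(2.25)² = 1.404 kg·m².
The weight acts at the center, a distance L/2 = 1.125 m from the pivot; τ = Mg(L/2) = 9.173 N·m.
α = τ/I = 9.173/1.404 = 6.533 rad/s².
(Equivalently α = (3g/(2L)) = 6.533 rad/s².)

α ≈ 6.53 rad/s²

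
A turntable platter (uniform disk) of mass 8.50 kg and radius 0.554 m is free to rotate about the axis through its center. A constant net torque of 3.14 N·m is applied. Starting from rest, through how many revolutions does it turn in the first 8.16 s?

I = ½MR² = (1/2)(8.50)(0.554)² = 1.304 kg·m².
α = τ/I = 3.14/1.304 = 2.407 rad/s².
θ = ½αt² = ½(2.407)(8.16)² = 80.14 rad.
Revolutions = θ/(2π) = 12.76.

≈ 12.8 revolutions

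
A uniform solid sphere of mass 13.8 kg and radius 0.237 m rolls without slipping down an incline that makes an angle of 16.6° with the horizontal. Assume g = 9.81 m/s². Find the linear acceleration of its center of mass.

Translation along the incline: Mg sinθ − f = Ma.
Rotation about the center: fR = Iα with I = (2/5)MR². No-slip gives a = αR, so f = (I/R²)a = (2/5)M a.
Substituting: Mg sinθ = (1 + 0.4000)Ma, so a = g sinθ/(1 + 0.4000) = (9.81) sin 16.6° / 1.400 = 2.002 m/s².

a ≈ 2.00 m/s²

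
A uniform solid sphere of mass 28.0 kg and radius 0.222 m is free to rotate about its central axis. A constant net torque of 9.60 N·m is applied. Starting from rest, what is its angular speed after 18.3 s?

I = (2/5)MR² = (2/5)(28.0)(0.222)² = 0.5520 kg·m².
α = τ/I = 9.60/0.5520 = 17.39 rad/s².
ω = ω₀ + αt = 0 + (17.39)(18.3) = 318.3 rad/s.

ω ≈ 318 rad/s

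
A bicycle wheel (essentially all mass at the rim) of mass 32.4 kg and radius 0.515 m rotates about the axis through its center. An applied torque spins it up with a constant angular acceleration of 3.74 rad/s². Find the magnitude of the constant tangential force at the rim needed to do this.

I = MR² = (32.4)(0.515)² = 8.593 kg·m².
The required torque is τ = Iα = (8.593)(3.740) = 32.14 N·m.
A tangential force at the rim gives τ = FR, so F = τ/R = 32.14/0.515 = 62.41 N.

F ≈ 62.4 N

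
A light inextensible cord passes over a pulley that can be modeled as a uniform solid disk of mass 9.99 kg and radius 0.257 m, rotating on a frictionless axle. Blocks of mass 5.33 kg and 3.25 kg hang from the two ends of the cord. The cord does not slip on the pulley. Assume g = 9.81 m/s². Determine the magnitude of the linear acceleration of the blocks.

I = ½MR² = (1/2)(9.99)(0.257)² = 0.3299 kg·m².
Heavier block: m₁g − T₁ = m₁a. Lighter block: T₂ − m₂g = m₂a.
Pulley: (T₁ − T₂)R = Iα = I(a/R), so T₁ − T₂ = (I/R²)a = (1/2)M_p a = 4.995·a.
Adding the three: (m₁ − m₂)g = (m₁ + m₂ + 4.995)a, so a = (5.33 − 3.25)(9.81)/(5.33 + 3.25 + 4.995) = 1.503 m/s².

a ≈ 1.50 m/s²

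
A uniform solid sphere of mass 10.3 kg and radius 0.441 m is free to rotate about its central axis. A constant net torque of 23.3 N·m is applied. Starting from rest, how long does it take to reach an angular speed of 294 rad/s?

I = (2/5)MR² = (2/5)(10.3)(0.441)² = 0.8013 kg·m².
α = τ/I = 23.3/0.8013 = 29.08 rad/s².
ω = αt ⇒ t = ω/α = 294/29.08 = 10.11 s.

t ≈ 10.1 s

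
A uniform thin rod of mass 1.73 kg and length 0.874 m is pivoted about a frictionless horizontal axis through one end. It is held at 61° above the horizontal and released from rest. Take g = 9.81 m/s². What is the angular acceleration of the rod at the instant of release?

About the pivot, I = (1/3)ML² = (1/3)(1.73)(0.874)² = 0.4405 kg·m².
The weight acts at the center, a distance L/2 = 0.4370 m from the pivot; τ = Mg(L/2) cos 61° = 3.596 N·m.
α = τ/I = 3.596/0.4405 = 8.162 rad/s².
(Equivalently α = (3g/(2L)) cos 61° = 8.162 rad/s².)

α ≈ 8.16 rad/s²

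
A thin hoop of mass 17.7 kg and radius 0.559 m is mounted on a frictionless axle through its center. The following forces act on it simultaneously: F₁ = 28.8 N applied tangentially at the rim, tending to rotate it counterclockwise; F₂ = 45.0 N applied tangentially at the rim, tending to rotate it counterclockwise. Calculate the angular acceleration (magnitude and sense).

α ≈ 7.46 rad/s², counterclockwise

I = MR² = (17.7)(0.559)² = 5.531 kg·m².
Taking counterclockwise as positive: τ₁ = +(28.8)(0.559) = +16.10 N·m; τ₂ = +(45.0)(0.559) = +25.16 N·m.
Net torque τ = 41.25 N·m.
α = τ/I = 41.25/5.531 = 7.459 rad/s².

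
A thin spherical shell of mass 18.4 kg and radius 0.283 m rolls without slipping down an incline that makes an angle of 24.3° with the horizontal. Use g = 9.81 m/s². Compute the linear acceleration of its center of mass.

Translation along the incline: Mg sinθ − f = Ma.
Rotation about the center: fR = Iα with I = (2/3)MR². No-slip gives a = αR, so f = (I/R²)a = (2/3)M a.
Substituting: Mg sinθ = (1 + 0.6667)Ma, so a = g sinθ/(1 + 0.6667) = (9.81) sin 24.3° / 1.667 = 2.422 m/s².

a ≈ 2.42 m/s²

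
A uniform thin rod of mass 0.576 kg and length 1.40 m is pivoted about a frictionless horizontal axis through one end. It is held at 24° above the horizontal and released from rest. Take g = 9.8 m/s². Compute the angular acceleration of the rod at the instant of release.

About the pivot, I = (1/3)ML² = (1/3)(0.576)(1.40)² = 0.3763 kg·m².
The weight acts at the center, a distance L/2 = 0.7000 m from the pivot; τ = Mg(L/2) cos 24° = 3.610 N·m.
α = τ/I = 3.610/0.3763 = 9.592 rad/s².

α ≈ 9.59 rad/s²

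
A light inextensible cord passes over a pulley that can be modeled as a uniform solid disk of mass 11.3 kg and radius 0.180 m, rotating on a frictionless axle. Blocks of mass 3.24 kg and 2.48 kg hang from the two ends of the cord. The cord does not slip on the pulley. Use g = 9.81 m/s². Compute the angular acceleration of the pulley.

α ≈ 3.64 rad/s²

I = ½MR² = (1/2)(11.3)(0.180)² = 0.1831 kg·m².
Heavier block: m₁g − T₁ = m₁a. Lighter block: T₂ − m₂g = m₂a.
Pulley: (T₁ − T₂)R = Iα = I(a/R), so T₁ − T₂ = (I/R²)a = (1/2)M_p a = 5.650·a.
Adding the three: (m₁ − m₂)g = (m₁ + m₂ + 5.650)a, so a = (3.24 − 2.48)(9.81)/(3.24 + 2.48 + 5.650) = 0.6557 m/s².
α = a/R = 0.6557/0.180 = 3.643 rad/s².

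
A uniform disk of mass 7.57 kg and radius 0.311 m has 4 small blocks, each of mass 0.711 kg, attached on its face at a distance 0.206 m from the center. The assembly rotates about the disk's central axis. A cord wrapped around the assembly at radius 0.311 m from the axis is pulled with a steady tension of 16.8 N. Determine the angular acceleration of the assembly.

α ≈ 10.7 rad/s²

I_disk = ½MR² = ½(7.57)(0.311)² = 0.3661 kg·m².
I_blocks = 4·m·r² = 4(0.711)(0.206)² = 0.1207 kg·m².
Total I = 0.4868 kg·m².
τ = F r = (16.8)(0.311) = 5.225 N·m.
α = τ/I = 5.225/0.4868 = 10.73 rad/s².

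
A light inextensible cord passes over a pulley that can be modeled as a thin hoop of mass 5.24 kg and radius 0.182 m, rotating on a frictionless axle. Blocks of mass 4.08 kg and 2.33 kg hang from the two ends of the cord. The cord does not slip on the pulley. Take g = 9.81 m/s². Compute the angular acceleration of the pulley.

I = MR² = (5.24)(0.182)² = 0.1736 kg·m².
Heavier block: m₁g − T₁ = m₁a. Lighter block: T₂ − m₂g = m₂a.
Pulley: (T₁ − T₂)R = Iα = I(a/R), so T₁ − T₂ = (I/R²)a = 1·M_p a = 5.240·a.
Adding the three: (m₁ − m₂)g = (m₁ + m₂ + 5.240)a, so a = (4.08 − 2.33)(9.81)/(4.08 + 2.33 + 5.240) = 1.474 m/s².
α = a/R = 1.474/0.182 = 8.097 rad/s².

α ≈ 8.10 rad/s²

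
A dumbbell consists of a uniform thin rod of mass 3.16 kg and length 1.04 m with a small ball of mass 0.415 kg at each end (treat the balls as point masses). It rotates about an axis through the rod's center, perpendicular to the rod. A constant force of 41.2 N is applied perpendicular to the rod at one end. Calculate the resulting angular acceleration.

I_rod = (1/12)ML² = (1/12)(3.16)(1.04)² = 0.2848 kg·m².
I_balls = 2·m·(L/2)² = 2(0.415)(0.5200)² = 0.2244 kg·m².
Total I = 0.5093 kg·m².
τ = F·(L/2) = (41.2)(0.520) = 21.42 N·m.
α = τ/I = 21.42/0.5093 = 42.07 rad/s².

α ≈ 42.1 rad/s²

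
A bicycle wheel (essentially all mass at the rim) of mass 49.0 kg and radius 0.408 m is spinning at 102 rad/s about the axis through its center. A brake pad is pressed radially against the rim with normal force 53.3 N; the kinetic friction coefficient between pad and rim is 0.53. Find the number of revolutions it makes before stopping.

I = MR² = (49.0)(0.408)² = 8.157 kg·m².
Friction force f = μN = (0.53)(53.3) = 28.25 N at the rim; torque magnitude τ = fR = 11.53 N·m, opposing ω.
|α| = τ/I = 11.53/8.157 = 1.413 rad/s² (deceleration).
ω² = ω₀² − 2|α|θ with ω = 0 ⇒ θ = ω₀²/(2|α|) = 3681 rad = 585.9 rev.

≈ 586 revolutions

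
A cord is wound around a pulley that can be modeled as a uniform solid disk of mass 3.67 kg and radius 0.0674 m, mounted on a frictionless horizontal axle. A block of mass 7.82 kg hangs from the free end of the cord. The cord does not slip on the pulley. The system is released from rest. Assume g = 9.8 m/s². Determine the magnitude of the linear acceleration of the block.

I = ½MR² = (1/2)(3.67)(0.0674)² = 0.008336 kg·m².
Block: mg − T = ma. Pulley: TR = Iα. No-slip: a = αR, so T = (I/R²)a = 1.835·a.
Then mg = (m + 1.835)a, so a = (7.82)(9.8)/(7.82 + 1.835) = 7.937 m/s².

a ≈ 7.94 m/s²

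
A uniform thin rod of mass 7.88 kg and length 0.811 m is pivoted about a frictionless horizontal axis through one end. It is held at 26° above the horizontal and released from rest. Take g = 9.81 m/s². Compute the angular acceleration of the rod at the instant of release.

α ≈ 16.3 rad/s²

About the pivot, I = (1/3)ML² = (1/3)(7.88)(0.811)² = 1.728 kg·m².
The weight acts at the center, a distance L/2 = 0.4055 m from the pivot; τ = Mg(L/2) cos 26° = 28.17 N·m.
α = τ/I = 28.17/1.728 = 16.31 rad/s².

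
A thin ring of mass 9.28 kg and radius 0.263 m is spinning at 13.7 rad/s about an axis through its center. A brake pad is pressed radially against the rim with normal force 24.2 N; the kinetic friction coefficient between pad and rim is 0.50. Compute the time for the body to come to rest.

I = MR² = (9.28)(0.263)² = 0.6419 kg·m².
Friction force f = μN = (0.50)(24.2) = 12.10 N at the rim; torque magnitude τ = fR = 3.182 N·m, opposing ω.
|α| = τ/I = 3.182/0.6419 = 4.958 rad/s² (deceleration).
0 = ω₀ − |α|t ⇒ t = ω₀/|α| = 13.7/4.958 = 2.763 s.

t ≈ 2.76 s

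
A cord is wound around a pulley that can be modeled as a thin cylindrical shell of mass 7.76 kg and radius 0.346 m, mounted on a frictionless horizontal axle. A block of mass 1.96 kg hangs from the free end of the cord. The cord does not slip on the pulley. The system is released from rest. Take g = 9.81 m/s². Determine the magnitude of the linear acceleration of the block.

a ≈ 1.98 m/s²

I = MR² = (7.76)(0.346)² = 0.9290 kg·m².
Block: mg − T = ma. Pulley: TR = Iα. No-slip: a = αR, so T = (I/R²)a = 7.760·a.
Then mg = (m + 7.760)a, so a = (1.96)(9.81)/(1.96 + 7.760) = 1.978 m/s².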